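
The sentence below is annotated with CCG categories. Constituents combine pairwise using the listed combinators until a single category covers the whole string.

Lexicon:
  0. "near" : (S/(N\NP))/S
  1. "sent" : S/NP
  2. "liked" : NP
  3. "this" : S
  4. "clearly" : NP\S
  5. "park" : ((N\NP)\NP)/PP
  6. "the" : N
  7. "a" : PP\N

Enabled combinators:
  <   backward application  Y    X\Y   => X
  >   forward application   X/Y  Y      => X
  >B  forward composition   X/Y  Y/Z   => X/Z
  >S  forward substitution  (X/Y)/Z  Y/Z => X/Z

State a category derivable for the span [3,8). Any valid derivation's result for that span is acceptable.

N\NP

[0,8] S   >
  [0,3] S/(N\NP)   >
    [0,1] "near" : (S/(N\NP))/S
    [1,3] S   >
      [1,2] "sent" : S/NP
      [2,3] "liked" : NP
  [3,8] N\NP   <
    [3,5] NP   <
      [3,4] "this" : S
      [4,5] "clearly" : NP\S
    [5,8] (N\NP)\NP   >
      [5,6] "park" : ((N\NP)\NP)/PP
      [6,8] PP   <
        [6,7] "the" : N
        [7,8] "a" : PP\N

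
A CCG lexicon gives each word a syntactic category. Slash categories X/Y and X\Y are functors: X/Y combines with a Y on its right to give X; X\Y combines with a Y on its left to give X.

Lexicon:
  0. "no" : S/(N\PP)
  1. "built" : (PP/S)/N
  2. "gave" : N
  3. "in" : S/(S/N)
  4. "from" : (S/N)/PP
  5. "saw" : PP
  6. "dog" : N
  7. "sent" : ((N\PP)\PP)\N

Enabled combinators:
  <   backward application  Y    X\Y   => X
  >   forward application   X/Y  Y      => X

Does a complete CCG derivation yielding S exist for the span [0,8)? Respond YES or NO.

YES

[0,8] S   >
  [0,1] "no" : S/(N\PP)
  [1,8] N\PP   <
    [1,6] PP   >
      [1,3] PP/S   >
        [1,2] "built" : (PP/S)/N
        [2,3] "gave" : N
      [3,6] S   >
        [3,4] "in" : S/(S/N)
        [4,6] S/N   >
          [4,5] "from" : (S/N)/PP
          [5,6] "saw" : PP
    [6,8] (N\PP)\PP   <
      [6,7] "dog" : N
      [7,8] "sent" : ((N\PP)\PP)\N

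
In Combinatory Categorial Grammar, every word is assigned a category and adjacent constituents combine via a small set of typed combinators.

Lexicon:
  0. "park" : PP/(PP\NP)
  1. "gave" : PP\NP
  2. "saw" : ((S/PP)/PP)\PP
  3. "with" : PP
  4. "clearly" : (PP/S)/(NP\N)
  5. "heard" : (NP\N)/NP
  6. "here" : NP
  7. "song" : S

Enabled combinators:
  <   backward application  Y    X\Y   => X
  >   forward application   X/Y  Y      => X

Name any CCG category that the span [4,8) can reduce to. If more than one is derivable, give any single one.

PP

[0,8] S   >
  [0,4] S/PP   >
    [0,3] (S/PP)/PP   <
      [0,2] PP   >
        [0,1] "park" : PP/(PP\NP)
        [1,2] "gave" : PP\NP
      [2,3] "saw" : ((S/PP)/PP)\PP
    [3,4] "with" : PP
  [4,8] PP   >
    [4,7] PP/S   >
      [4,5] "clearly" : (PP/S)/(NP\N)
      [5,7] NP\N   >
        [5,6] "heard" : (NP\N)/NP
        [6,7] "here" : NP
    [7,8] "song" : S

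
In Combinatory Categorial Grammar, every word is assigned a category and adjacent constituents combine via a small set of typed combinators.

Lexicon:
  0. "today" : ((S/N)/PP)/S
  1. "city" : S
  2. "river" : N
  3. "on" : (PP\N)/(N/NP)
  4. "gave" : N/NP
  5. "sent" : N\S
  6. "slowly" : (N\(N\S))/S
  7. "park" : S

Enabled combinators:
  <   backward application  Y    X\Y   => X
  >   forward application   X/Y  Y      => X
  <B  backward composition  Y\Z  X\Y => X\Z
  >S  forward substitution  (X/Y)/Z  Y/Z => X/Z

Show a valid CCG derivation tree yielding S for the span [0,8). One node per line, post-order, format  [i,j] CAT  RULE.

[0,8] S   >
  [0,5] S/N   >
    [0,2] (S/N)/PP   >
      [0,1] "today" : ((S/N)/PP)/S
      [1,2] "city" : S
    [2,5] PP   <
      [2,3] "river" : N
      [3,5] PP\N   >
        [3,4] "on" : (PP\N)/(N/NP)
        [4,5] "gave" : N/NP
  [5,8] N   <
    [5,6] "sent" : N\S
    [6,8] N\(N\S)   >
      [6,7] "slowly" : (N\(N\S))/S
      [7,8] "park" : S

[0,1] ((S/N)/PP)/S  lex  "today"
[1,2] S  lex  "city"
[0,2] (S/N)/PP  >  k=1
[2,3] N  lex  "river"
[3,4] (PP\N)/(N/NP)  lex  "on"
[4,5] N/NP  lex  "gave"
[3,5] PP\N  >  k=4
[2,5] PP  <  k=3
[0,5] S/N  >  k=2
[5,6] N\S  lex  "sent"
[6,7] (N\(N\S))/S  lex  "slowly"
[7,8] S  lex  "park"
[6,8] N\(N\S)  >  k=7
[5,8] N  <  k=6
[0,8] S  >  k=5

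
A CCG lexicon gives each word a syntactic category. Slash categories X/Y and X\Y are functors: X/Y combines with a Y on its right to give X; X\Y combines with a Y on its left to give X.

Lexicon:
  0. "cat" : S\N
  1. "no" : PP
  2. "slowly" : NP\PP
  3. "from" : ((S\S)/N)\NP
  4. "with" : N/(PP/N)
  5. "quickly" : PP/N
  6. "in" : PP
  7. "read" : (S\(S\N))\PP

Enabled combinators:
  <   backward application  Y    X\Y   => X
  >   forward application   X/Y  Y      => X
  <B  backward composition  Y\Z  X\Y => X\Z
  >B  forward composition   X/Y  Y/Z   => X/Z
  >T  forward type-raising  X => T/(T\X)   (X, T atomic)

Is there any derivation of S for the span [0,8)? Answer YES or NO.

YES

[0,8] S   <
  [0,6] S\N   <B
    [0,1] "cat" : S\N
    [1,6] S\S   >
      [1,4] (S\S)/N   <
        [1,3] NP   <
          [1,2] "no" : PP
          [2,3] "slowly" : NP\PP
        [3,4] "from" : ((S\S)/N)\NP
      [4,6] N   >
        [4,5] "with" : N/(PP/N)
        [5,6] "quickly" : PP/N
  [6,8] S\(S\N)   <
    [6,7] "in" : PP
    [7,8] "read" : (S\(S\N))\PP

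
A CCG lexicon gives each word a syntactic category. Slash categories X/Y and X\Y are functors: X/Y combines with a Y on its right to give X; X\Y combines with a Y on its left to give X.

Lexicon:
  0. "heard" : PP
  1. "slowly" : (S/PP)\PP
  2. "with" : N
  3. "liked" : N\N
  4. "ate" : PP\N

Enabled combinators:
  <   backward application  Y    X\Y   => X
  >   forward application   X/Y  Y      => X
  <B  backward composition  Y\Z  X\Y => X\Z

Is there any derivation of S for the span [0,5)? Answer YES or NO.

YES

[0,5] S   >
  [0,2] S/PP   <
    [0,1] "heard" : PP
    [1,2] "slowly" : (S/PP)\PP
  [2,5] PP   <
    [2,3] "with" : N
    [3,5] PP\N   <B
      [3,4] "liked" : N\N
      [4,5] "ate" : PP\N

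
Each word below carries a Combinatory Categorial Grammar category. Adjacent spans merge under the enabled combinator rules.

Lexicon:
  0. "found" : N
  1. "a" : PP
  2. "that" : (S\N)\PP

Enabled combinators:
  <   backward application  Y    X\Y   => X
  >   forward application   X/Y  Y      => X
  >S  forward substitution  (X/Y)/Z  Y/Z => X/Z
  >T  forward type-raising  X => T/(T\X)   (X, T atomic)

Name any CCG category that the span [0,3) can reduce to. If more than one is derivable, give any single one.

[0,3] S   <
  [0,1] "found" : N
  [1,3] S\N   <
    [1,2] "a" : PP
    [2,3] "that" : (S\N)\PP

S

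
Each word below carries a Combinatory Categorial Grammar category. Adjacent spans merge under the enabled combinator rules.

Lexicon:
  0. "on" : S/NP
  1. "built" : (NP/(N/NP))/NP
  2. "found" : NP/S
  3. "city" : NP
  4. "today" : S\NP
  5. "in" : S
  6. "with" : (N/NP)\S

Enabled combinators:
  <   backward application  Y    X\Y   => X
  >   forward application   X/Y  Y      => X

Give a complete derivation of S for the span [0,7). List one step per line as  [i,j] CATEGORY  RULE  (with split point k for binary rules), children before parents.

[0,1] S/NP  lex  "on"
[1,2] (NP/(N/NP))/NP  lex  "built"
[2,3] NP/S  lex  "found"
[3,4] NP  lex  "city"
[4,5] S\NP  lex  "today"
[3,5] S  <  k=4
[2,5] NP  >  k=3
[1,5] NP/(N/NP)  >  k=2
[5,6] S  lex  "in"
[6,7] (N/NP)\S  lex  "with"
[5,7] N/NP  <  k=6
[1,7] NP  >  k=5
[0,7] S  >  k=1

[0,7] S   >
  [0,1] "on" : S/NP
  [1,7] NP   >
    [1,5] NP/(N/NP)   >
      [1,2] "built" : (NP/(N/NP))/NP
      [2,5] NP   >
        [2,3] "found" : NP/S
        [3,5] S   <
          [3,4] "city" : NP
          [4,5] "today" : S\NP
    [5,7] N/NP   <
      [5,6] "in" : S
      [6,7] "with" : (N/NP)\S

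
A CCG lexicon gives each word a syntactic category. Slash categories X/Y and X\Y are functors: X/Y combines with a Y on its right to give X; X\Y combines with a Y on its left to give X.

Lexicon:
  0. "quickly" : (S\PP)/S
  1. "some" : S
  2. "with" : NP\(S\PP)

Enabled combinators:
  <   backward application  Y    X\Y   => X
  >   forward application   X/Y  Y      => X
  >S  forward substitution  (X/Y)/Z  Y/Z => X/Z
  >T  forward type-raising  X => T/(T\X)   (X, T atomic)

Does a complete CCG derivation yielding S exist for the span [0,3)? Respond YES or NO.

(S\PP)/S S NP\(S\PP)
CKY chart[0,3] = {N/(N\NP), NP, NP/(NP\NP), PP/(PP\NP), S/(S\NP)}; S ∉ chart

NO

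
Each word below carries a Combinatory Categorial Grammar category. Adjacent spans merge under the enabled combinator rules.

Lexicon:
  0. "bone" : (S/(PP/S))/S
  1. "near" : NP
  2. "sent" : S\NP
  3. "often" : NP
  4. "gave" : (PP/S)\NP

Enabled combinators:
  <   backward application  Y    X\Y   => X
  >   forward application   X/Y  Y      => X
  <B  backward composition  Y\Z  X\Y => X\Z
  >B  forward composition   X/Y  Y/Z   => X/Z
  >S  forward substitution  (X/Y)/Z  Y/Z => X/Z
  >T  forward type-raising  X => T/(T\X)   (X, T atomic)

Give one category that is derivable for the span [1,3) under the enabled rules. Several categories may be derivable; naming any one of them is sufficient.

[0,5] S   >
  [0,3] S/(PP/S)   >
    [0,1] "bone" : (S/(PP/S))/S
    [1,3] S   <
      [1,2] "near" : NP
      [2,3] "sent" : S\NP
  [3,5] PP/S   <
    [3,4] "often" : NP
    [4,5] "gave" : (PP/S)\NP

S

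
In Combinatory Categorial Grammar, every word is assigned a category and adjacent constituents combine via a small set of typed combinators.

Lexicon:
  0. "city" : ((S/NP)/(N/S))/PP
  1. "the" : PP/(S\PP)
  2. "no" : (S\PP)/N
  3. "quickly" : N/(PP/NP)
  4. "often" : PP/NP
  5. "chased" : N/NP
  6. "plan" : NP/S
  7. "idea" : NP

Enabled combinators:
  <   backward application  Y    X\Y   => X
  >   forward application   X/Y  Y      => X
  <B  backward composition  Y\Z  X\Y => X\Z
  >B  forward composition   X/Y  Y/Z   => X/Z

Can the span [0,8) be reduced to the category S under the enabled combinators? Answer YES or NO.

[0,8] S   >
  [0,7] S/NP   >
    [0,5] (S/NP)/(N/S)   >
      [0,1] "city" : ((S/NP)/(N/S))/PP
      [1,5] PP   >
        [1,3] PP/N   >B
          [1,2] "the" : PP/(S\PP)
          [2,3] "no" : (S\PP)/N
        [3,5] N   >
          [3,4] "quickly" : N/(PP/NP)
          [4,5] "often" : PP/NP
    [5,7] N/S   >B
      [5,6] "chased" : N/NP
      [6,7] "plan" : NP/S
  [7,8] "idea" : NP

YES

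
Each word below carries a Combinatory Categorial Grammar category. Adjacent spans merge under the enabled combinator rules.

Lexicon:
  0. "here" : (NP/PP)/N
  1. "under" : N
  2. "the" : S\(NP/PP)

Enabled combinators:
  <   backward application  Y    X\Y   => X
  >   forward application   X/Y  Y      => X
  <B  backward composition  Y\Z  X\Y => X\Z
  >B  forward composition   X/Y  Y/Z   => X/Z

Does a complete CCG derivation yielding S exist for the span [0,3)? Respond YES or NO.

[0,3] S   <
  [0,2] NP/PP   >
    [0,1] "here" : (NP/PP)/N
    [1,2] "under" : N
  [2,3] "the" : S\(NP/PP)

YES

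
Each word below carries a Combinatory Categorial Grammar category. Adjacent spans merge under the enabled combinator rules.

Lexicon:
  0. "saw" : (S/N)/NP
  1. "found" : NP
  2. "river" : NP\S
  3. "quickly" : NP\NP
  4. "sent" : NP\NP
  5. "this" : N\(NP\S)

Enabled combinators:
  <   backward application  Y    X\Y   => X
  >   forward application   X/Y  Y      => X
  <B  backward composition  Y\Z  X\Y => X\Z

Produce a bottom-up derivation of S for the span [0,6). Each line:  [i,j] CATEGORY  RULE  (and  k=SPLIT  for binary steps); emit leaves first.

[0,6] S   >
  [0,2] S/N   >
    [0,1] "saw" : (S/N)/NP
    [1,2] "found" : NP
  [2,6] N   <
    [2,5] NP\S   <B
      [2,4] NP\S   <B
        [2,3] "river" : NP\S
        [3,4] "quickly" : NP\NP
      [4,5] "sent" : NP\NP
    [5,6] "this" : N\(NP\S)

[0,1] (S/N)/NP  lex  "saw"
[1,2] NP  lex  "found"
[0,2] S/N  >  k=1
[2,3] NP\S  lex  "river"
[3,4] NP\NP  lex  "quickly"
[2,4] NP\S  <B  k=3
[4,5] NP\NP  lex  "sent"
[2,5] NP\S  <B  k=4
[5,6] N\(NP\S)  lex  "this"
[2,6] N  <  k=5
[0,6] S  >  k=2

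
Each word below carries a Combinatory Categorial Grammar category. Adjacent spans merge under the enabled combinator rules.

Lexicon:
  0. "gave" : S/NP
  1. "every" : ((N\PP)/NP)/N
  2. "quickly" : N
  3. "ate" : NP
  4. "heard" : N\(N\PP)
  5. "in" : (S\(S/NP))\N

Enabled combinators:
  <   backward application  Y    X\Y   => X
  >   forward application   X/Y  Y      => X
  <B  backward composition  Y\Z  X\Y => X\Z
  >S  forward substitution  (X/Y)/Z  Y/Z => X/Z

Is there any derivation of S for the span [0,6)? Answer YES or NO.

YES

[0,6] S   <
  [0,1] "gave" : S/NP
  [1,6] S\(S/NP)   <
    [1,5] N   <
      [1,4] N\PP   >
        [1,3] (N\PP)/NP   >
          [1,2] "every" : ((N\PP)/NP)/N
          [2,3] "quickly" : N
        [3,4] "ate" : NP
      [4,5] "heard" : N\(N\PP)
    [5,6] "in" : (S\(S/NP))\N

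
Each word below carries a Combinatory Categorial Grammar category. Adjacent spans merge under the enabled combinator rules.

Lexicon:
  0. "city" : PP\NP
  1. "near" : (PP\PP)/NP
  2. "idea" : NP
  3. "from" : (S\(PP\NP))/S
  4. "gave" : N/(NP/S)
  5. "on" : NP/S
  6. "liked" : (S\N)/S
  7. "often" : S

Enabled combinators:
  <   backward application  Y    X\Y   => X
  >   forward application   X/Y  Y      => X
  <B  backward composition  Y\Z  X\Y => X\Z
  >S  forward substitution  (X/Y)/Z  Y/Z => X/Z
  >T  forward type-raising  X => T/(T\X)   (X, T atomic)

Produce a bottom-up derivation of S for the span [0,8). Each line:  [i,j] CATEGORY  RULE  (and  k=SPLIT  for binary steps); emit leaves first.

[0,8] S   <
  [0,3] PP\NP   <B
    [0,1] "city" : PP\NP
    [1,3] PP\PP   >
      [1,2] "near" : (PP\PP)/NP
      [2,3] "idea" : NP
  [3,8] S\(PP\NP)   >
    [3,4] "from" : (S\(PP\NP))/S
    [4,8] S   <
      [4,6] N   >
        [4,5] "gave" : N/(NP/S)
        [5,6] "on" : NP/S
      [6,8] S\N   >
        [6,7] "liked" : (S\N)/S
        [7,8] "often" : S

[0,1] PP\NP  lex  "city"
[1,2] (PP\PP)/NP  lex  "near"
[2,3] NP  lex  "idea"
[1,3] PP\PP  >  k=2
[0,3] PP\NP  <B  k=1
[3,4] (S\(PP\NP))/S  lex  "from"
[4,5] N/(NP/S)  lex  "gave"
[5,6] NP/S  lex  "on"
[4,6] N  >  k=5
[6,7] (S\N)/S  lex  "liked"
[7,8] S  lex  "often"
[6,8] S\N  >  k=7
[4,8] S  <  k=6
[3,8] S\(PP\NP)  >  k=4
[0,8] S  <  k=3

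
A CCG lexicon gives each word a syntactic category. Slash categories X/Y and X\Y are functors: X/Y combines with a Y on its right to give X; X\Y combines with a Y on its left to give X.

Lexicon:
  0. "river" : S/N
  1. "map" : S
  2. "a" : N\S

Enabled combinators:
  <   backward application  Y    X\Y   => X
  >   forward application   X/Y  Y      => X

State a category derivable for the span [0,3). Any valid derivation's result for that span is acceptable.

[0,3] S   >
  [0,1] "river" : S/N
  [1,3] N   <
    [1,2] "map" : S
    [2,3] "a" : N\S

S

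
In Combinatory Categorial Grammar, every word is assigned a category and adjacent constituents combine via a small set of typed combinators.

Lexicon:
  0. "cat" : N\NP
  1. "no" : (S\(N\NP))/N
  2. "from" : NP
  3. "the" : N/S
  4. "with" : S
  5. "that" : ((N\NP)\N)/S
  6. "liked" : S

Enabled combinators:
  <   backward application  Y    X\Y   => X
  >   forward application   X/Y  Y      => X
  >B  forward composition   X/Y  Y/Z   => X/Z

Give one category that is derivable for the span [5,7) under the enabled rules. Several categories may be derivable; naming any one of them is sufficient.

(N\NP)\N

[0,7] S   <
  [0,1] "cat" : N\NP
  [1,7] S\(N\NP)   >
    [1,2] "no" : (S\(N\NP))/N
    [2,7] N   <
      [2,3] "from" : NP
      [3,7] N\NP   <
        [3,5] N   >
          [3,4] "the" : N/S
          [4,5] "with" : S
        [5,7] (N\NP)\N   >
          [5,6] "that" : ((N\NP)\N)/S
          [6,7] "liked" : S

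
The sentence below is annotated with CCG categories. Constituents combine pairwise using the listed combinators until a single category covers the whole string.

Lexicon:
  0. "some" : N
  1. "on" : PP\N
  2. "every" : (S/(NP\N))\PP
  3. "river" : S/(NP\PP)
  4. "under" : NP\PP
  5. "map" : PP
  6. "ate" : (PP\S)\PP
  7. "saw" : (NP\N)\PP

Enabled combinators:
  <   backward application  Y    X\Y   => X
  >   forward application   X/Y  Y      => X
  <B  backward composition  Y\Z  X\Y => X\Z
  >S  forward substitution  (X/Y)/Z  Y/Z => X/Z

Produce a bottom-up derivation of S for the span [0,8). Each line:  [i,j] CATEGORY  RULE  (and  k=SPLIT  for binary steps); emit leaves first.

[0,8] S   >
  [0,3] S/(NP\N)   <
    [0,2] PP   <
      [0,1] "some" : N
      [1,2] "on" : PP\N
    [2,3] "every" : (S/(NP\N))\PP
  [3,8] NP\N   <
    [3,7] PP   <
      [3,5] S   >
        [3,4] "river" : S/(NP\PP)
        [4,5] "under" : NP\PP
      [5,7] PP\S   <
        [5,6] "map" : PP
        [6,7] "ate" : (PP\S)\PP
    [7,8] "saw" : (NP\N)\PP

[0,1] N  lex  "some"
[1,2] PP\N  lex  "on"
[0,2] PP  <  k=1
[2,3] (S/(NP\N))\PP  lex  "every"
[0,3] S/(NP\N)  <  k=2
[3,4] S/(NP\PP)  lex  "river"
[4,5] NP\PP  lex  "under"
[3,5] S  >  k=4
[5,6] PP  lex  "map"
[6,7] (PP\S)\PP  lex  "ate"
[5,7] PP\S  <  k=6
[3,7] PP  <  k=5
[7,8] (NP\N)\PP  lex  "saw"
[3,8] NP\N  <  k=7
[0,8] S  >  k=3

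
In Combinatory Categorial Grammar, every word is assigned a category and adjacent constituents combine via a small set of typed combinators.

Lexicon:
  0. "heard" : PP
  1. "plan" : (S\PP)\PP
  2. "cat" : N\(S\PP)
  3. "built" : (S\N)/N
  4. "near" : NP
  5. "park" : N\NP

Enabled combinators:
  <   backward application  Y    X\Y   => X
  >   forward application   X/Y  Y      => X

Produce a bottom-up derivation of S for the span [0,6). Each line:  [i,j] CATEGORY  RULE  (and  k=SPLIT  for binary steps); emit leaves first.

[0,1] PP  lex  "heard"
[1,2] (S\PP)\PP  lex  "plan"
[0,2] S\PP  <  k=1
[2,3] N\(S\PP)  lex  "cat"
[0,3] N  <  k=2
[3,4] (S\N)/N  lex  "built"
[4,5] NP  lex  "near"
[5,6] N\NP  lex  "park"
[4,6] N  <  k=5
[3,6] S\N  >  k=4
[0,6] S  <  k=3

[0,6] S   <
  [0,3] N   <
    [0,2] S\PP   <
      [0,1] "heard" : PP
      [1,2] "plan" : (S\PP)\PP
    [2,3] "cat" : N\(S\PP)
  [3,6] S\N   >
    [3,4] "built" : (S\N)/N
    [4,6] N   <
      [4,5] "near" : NP
      [5,6] "park" : N\NP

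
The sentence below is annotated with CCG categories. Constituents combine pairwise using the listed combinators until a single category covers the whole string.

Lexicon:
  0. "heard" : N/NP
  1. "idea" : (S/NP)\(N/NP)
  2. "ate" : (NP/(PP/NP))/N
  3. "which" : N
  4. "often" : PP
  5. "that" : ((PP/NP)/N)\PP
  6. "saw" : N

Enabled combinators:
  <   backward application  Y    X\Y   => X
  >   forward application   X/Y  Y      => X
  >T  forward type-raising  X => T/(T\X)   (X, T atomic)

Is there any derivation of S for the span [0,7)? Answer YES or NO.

YES

[0,7] S   >
  [0,2] S/NP   <
    [0,1] "heard" : N/NP
    [1,2] "idea" : (S/NP)\(N/NP)
  [2,7] NP   >
    [2,4] NP/(PP/NP)   >
      [2,3] "ate" : (NP/(PP/NP))/N
      [3,4] "which" : N
    [4,7] PP/NP   >
      [4,6] (PP/NP)/N   <
        [4,5] "often" : PP
        [5,6] "that" : ((PP/NP)/N)\PP
      [6,7] "saw" : N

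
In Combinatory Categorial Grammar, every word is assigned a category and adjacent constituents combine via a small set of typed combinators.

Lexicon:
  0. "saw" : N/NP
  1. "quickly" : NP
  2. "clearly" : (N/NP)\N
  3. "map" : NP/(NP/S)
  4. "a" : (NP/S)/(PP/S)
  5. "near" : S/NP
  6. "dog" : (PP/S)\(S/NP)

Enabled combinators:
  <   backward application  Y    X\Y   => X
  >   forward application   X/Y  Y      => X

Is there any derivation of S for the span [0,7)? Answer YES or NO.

NO

N/NP NP (N/NP)\N NP/(NP/S) (NP/S)/(PP/S) S/NP (PP/S)\(S/NP)
CKY chart[0,7] = {N}; S ∉ chart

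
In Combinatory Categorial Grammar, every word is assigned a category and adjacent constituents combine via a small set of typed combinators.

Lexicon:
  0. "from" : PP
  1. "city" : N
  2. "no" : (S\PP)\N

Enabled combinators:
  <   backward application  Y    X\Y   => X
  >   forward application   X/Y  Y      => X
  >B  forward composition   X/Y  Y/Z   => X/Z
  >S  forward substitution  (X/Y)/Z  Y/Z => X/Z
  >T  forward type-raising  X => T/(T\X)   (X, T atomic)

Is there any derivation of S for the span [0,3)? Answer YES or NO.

[0,3] S   >
  [0,1] S/(S\PP)   >T
    [0,1] "from" : PP
  [1,3] S\PP   <
    [1,2] "city" : N
    [2,3] "no" : (S\PP)\N

YES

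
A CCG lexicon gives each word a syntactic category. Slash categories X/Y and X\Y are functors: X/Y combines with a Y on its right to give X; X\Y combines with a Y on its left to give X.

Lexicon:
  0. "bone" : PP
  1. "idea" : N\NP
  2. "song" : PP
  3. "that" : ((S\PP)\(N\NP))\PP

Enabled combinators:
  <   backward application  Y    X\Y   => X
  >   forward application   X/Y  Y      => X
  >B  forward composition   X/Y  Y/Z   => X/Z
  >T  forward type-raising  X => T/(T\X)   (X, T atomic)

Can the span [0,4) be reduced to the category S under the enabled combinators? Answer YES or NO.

[0,4] S   <
  [0,1] "bone" : PP
  [1,4] S\PP   <
    [1,2] "idea" : N\NP
    [2,4] (S\PP)\(N\NP)   <
      [2,3] "song" : PP
      [3,4] "that" : ((S\PP)\(N\NP))\PP

YES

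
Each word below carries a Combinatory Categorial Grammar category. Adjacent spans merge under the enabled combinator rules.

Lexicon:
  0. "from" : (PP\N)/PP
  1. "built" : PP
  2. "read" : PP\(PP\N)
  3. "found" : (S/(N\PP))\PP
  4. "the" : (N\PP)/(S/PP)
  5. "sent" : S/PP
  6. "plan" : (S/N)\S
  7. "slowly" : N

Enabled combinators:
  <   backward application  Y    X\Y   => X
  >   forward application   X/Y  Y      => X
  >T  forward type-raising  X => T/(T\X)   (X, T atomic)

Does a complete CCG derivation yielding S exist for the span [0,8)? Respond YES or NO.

[0,8] S   >
  [0,7] S/N   <
    [0,6] S   >
      [0,4] S/(N\PP)   <
        [0,3] PP   <
          [0,2] PP\N   >
            [0,1] "from" : (PP\N)/PP
            [1,2] "built" : PP
          [2,3] "read" : PP\(PP\N)
        [3,4] "found" : (S/(N\PP))\PP
      [4,6] N\PP   >
        [4,5] "the" : (N\PP)/(S/PP)
        [5,6] "sent" : S/PP
    [6,7] "plan" : (S/N)\S
  [7,8] "slowly" : N

YES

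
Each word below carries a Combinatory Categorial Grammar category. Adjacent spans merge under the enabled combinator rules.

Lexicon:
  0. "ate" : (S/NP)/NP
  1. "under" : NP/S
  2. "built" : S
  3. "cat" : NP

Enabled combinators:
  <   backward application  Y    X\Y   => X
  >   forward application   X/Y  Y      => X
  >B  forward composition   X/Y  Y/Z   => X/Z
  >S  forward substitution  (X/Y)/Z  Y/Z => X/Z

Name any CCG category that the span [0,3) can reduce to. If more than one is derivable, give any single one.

S/NP

[0,4] S   >
  [0,3] S/NP   >
    [0,1] "ate" : (S/NP)/NP
    [1,3] NP   >
      [1,2] "under" : NP/S
      [2,3] "built" : S
  [3,4] "cat" : NP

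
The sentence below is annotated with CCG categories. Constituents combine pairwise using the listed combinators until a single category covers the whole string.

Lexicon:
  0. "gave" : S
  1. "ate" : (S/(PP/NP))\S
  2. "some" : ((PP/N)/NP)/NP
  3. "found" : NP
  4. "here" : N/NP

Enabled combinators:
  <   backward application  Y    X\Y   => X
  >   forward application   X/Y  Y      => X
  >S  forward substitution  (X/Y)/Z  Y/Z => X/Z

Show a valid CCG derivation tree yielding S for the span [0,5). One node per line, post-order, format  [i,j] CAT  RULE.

[0,1] S  lex  "gave"
[1,2] (S/(PP/NP))\S  lex  "ate"
[0,2] S/(PP/NP)  <  k=1
[2,3] ((PP/N)/NP)/NP  lex  "some"
[3,4] NP  lex  "found"
[2,4] (PP/N)/NP  >  k=3
[4,5] N/NP  lex  "here"
[2,5] PP/NP  >S  k=4
[0,5] S  >  k=2

[0,5] S   >
  [0,2] S/(PP/NP)   <
    [0,1] "gave" : S
    [1,2] "ate" : (S/(PP/NP))\S
  [2,5] PP/NP   >S
    [2,4] (PP/N)/NP   >
      [2,3] "some" : ((PP/N)/NP)/NP
      [3,4] "found" : NP
    [4,5] "here" : N/NP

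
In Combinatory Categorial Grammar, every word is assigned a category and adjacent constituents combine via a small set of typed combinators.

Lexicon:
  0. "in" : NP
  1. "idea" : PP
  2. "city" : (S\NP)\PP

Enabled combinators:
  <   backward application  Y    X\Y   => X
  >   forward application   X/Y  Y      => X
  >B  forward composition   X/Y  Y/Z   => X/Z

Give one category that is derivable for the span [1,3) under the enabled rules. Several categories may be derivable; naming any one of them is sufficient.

S\NP

[0,3] S   <
  [0,1] "in" : NP
  [1,3] S\NP   <
    [1,2] "idea" : PP
    [2,3] "city" : (S\NP)\PP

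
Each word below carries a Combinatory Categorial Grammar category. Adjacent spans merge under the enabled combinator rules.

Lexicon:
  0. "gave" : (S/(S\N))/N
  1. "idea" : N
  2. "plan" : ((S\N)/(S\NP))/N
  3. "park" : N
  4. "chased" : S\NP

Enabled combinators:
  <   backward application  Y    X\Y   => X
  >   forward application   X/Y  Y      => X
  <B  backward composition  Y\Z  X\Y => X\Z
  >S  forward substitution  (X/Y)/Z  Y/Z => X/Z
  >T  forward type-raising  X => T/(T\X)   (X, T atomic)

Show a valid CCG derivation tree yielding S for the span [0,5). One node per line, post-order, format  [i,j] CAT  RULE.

[0,5] S   >
  [0,2] S/(S\N)   >
    [0,1] "gave" : (S/(S\N))/N
    [1,2] "idea" : N
  [2,5] S\N   >
    [2,4] (S\N)/(S\NP)   >
      [2,3] "plan" : ((S\N)/(S\NP))/N
      [3,4] "park" : N
    [4,5] "chased" : S\NP

[0,1] (S/(S\N))/N  lex  "gave"
[1,2] N  lex  "idea"
[0,2] S/(S\N)  >  k=1
[2,3] ((S\N)/(S\NP))/N  lex  "plan"
[3,4] N  lex  "park"
[2,4] (S\N)/(S\NP)  >  k=3
[4,5] S\NP  lex  "chased"
[2,5] S\N  >  k=4
[0,5] S  >  k=2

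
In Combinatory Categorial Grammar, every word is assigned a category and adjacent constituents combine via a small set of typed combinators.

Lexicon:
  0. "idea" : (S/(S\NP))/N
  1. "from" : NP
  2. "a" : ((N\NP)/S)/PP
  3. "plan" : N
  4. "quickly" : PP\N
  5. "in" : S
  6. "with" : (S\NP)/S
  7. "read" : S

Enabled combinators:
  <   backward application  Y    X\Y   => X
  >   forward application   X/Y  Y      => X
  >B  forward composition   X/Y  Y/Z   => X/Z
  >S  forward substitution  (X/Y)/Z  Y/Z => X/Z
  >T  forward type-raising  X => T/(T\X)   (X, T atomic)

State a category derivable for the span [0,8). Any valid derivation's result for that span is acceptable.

[0,8] S   >
  [0,6] S/(S\NP)   >
    [0,1] "idea" : (S/(S\NP))/N
    [1,6] N   >
      [1,2] N/(N\NP)   >T
        [1,2] "from" : NP
      [2,6] N\NP   >
        [2,5] (N\NP)/S   >
          [2,3] "a" : ((N\NP)/S)/PP
          [3,5] PP   <
            [3,4] "plan" : N
            [4,5] "quickly" : PP\N
        [5,6] "in" : S
  [6,8] S\NP   >
    [6,7] "with" : (S\NP)/S
    [7,8] "read" : S

S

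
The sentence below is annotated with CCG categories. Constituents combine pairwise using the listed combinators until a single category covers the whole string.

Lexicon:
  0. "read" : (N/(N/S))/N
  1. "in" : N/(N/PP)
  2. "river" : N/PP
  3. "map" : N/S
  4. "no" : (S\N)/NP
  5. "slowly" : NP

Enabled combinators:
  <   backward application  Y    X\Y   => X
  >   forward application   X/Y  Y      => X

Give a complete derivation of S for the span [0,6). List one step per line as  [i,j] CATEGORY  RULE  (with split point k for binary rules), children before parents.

[0,6] S   <
  [0,4] N   >
    [0,3] N/(N/S)   >
      [0,1] "read" : (N/(N/S))/N
      [1,3] N   >
        [1,2] "in" : N/(N/PP)
        [2,3] "river" : N/PP
    [3,4] "map" : N/S
  [4,6] S\N   >
    [4,5] "no" : (S\N)/NP
    [5,6] "slowly" : NP

[0,1] (N/(N/S))/N  lex  "read"
[1,2] N/(N/PP)  lex  "in"
[2,3] N/PP  lex  "river"
[1,3] N  >  k=2
[0,3] N/(N/S)  >  k=1
[3,4] N/S  lex  "map"
[0,4] N  >  k=3
[4,5] (S\N)/NP  lex  "no"
[5,6] NP  lex  "slowly"
[4,6] S\N  >  k=5
[0,6] S  <  k=4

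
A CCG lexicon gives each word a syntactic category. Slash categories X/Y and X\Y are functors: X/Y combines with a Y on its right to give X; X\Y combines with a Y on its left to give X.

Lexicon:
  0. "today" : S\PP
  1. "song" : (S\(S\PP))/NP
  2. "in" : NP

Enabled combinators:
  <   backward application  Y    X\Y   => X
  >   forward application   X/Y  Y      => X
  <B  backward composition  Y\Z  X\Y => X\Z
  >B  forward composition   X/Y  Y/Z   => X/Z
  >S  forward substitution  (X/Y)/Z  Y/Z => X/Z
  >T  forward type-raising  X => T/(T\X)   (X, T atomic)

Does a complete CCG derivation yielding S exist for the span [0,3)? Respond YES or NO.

[0,3] S   <
  [0,1] "today" : S\PP
  [1,3] S\(S\PP)   >
    [1,2] "song" : (S\(S\PP))/NP
    [2,3] "in" : NP

YES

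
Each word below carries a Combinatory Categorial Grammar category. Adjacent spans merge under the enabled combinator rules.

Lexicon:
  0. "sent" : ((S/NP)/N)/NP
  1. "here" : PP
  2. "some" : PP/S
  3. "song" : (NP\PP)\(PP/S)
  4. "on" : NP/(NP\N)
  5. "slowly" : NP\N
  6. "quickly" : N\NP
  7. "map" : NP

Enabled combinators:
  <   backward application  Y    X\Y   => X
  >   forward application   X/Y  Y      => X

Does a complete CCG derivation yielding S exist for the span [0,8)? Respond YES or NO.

YES

[0,8] S   >
  [0,7] S/NP   >
    [0,4] (S/NP)/N   >
      [0,1] "sent" : ((S/NP)/N)/NP
      [1,4] NP   <
        [1,2] "here" : PP
        [2,4] NP\PP   <
          [2,3] "some" : PP/S
          [3,4] "song" : (NP\PP)\(PP/S)
    [4,7] N   <
      [4,6] NP   >
        [4,5] "on" : NP/(NP\N)
        [5,6] "slowly" : NP\N
      [6,7] "quickly" : N\NP
  [7,8] "map" : NP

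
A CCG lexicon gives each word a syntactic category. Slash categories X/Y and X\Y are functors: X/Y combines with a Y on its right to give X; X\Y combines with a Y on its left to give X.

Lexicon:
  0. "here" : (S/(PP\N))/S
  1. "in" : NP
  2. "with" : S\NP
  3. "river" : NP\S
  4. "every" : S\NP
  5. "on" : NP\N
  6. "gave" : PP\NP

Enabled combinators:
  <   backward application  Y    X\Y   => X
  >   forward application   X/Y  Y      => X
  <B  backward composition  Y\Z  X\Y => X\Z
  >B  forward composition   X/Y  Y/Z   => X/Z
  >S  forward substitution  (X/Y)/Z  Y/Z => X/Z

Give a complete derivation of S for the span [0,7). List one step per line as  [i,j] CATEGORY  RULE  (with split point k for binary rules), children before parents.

[0,7] S   >
  [0,5] S/(PP\N)   >
    [0,1] "here" : (S/(PP\N))/S
    [1,5] S   <
      [1,2] "in" : NP
      [2,5] S\NP   <B
        [2,4] NP\NP   <B
          [2,3] "with" : S\NP
          [3,4] "river" : NP\S
        [4,5] "every" : S\NP
  [5,7] PP\N   <B
    [5,6] "on" : NP\N
    [6,7] "gave" : PP\NP

[0,1] (S/(PP\N))/S  lex  "here"
[1,2] NP  lex  "in"
[2,3] S\NP  lex  "with"
[3,4] NP\S  lex  "river"
[2,4] NP\NP  <B  k=3
[4,5] S\NP  lex  "every"
[2,5] S\NP  <B  k=4
[1,5] S  <  k=2
[0,5] S/(PP\N)  >  k=1
[5,6] NP\N  lex  "on"
[6,7] PP\NP  lex  "gave"
[5,7] PP\N  <B  k=6
[0,7] S  >  k=5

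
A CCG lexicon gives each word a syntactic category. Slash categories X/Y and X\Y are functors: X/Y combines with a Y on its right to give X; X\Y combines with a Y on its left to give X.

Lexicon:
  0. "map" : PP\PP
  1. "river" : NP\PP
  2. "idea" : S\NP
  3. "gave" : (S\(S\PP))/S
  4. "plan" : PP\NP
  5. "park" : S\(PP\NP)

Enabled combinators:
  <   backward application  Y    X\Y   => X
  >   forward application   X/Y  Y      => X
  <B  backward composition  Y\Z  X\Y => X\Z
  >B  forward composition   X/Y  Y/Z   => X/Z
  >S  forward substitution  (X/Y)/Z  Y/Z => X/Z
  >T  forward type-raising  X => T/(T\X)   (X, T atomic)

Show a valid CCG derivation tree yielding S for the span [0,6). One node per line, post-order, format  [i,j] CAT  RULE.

[0,1] PP\PP  lex  "map"
[1,2] NP\PP  lex  "river"
[0,2] NP\PP  <B  k=1
[2,3] S\NP  lex  "idea"
[0,3] S\PP  <B  k=2
[3,4] (S\(S\PP))/S  lex  "gave"
[4,5] PP\NP  lex  "plan"
[5,6] S\(PP\NP)  lex  "park"
[4,6] S  <  k=5
[3,6] S\(S\PP)  >  k=4
[0,6] S  <  k=3

[0,6] S   <
  [0,3] S\PP   <B
    [0,2] NP\PP   <B
      [0,1] "map" : PP\PP
      [1,2] "river" : NP\PP
    [2,3] "idea" : S\NP
  [3,6] S\(S\PP)   >
    [3,4] "gave" : (S\(S\PP))/S
    [4,6] S   <
      [4,5] "plan" : PP\NP
      [5,6] "park" : S\(PP\NP)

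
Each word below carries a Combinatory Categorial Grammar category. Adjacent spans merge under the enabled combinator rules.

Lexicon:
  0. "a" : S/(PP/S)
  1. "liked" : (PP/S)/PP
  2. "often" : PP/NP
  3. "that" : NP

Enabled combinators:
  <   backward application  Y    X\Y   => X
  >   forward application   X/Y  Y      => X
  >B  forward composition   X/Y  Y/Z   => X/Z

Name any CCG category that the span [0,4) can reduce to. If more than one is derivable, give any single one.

[0,4] S   >
  [0,1] "a" : S/(PP/S)
  [1,4] PP/S   >
    [1,2] "liked" : (PP/S)/PP
    [2,4] PP   >
      [2,3] "often" : PP/NP
      [3,4] "that" : NP

S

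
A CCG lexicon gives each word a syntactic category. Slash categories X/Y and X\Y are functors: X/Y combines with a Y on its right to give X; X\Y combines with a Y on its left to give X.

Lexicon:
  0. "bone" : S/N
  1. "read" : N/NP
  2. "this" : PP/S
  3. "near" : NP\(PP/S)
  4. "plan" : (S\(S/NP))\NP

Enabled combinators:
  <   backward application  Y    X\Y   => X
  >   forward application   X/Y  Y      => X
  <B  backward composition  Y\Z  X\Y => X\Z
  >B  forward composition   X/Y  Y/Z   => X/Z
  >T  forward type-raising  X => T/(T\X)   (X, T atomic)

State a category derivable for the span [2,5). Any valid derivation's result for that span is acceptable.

S\(S/NP)

[0,5] S   <
  [0,2] S/NP   >B
    [0,1] "bone" : S/N
    [1,2] "read" : N/NP
  [2,5] S\(S/NP)   <
    [2,4] NP   <
      [2,3] "this" : PP/S
      [3,4] "near" : NP\(PP/S)
    [4,5] "plan" : (S\(S/NP))\NP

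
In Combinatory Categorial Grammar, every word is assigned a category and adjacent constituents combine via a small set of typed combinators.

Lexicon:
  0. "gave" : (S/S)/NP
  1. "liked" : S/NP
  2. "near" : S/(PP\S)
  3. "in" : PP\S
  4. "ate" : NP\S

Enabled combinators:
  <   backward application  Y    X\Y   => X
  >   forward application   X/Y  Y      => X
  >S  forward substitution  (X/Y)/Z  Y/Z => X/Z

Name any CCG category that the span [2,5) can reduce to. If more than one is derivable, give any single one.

[0,5] S   >
  [0,2] S/NP   >S
    [0,1] "gave" : (S/S)/NP
    [1,2] "liked" : S/NP
  [2,5] NP   <
    [2,4] S   >
      [2,3] "near" : S/(PP\S)
      [3,4] "in" : PP\S
    [4,5] "ate" : NP\S

NP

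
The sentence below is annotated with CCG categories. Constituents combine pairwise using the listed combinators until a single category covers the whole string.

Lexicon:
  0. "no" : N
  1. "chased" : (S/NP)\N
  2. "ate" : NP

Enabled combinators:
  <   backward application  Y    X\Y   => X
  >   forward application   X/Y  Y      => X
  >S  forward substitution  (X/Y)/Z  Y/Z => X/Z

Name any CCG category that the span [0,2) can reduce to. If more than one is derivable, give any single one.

[0,3] S   >
  [0,2] S/NP   <
    [0,1] "no" : N
    [1,2] "chased" : (S/NP)\N
  [2,3] "ate" : NP

S/NP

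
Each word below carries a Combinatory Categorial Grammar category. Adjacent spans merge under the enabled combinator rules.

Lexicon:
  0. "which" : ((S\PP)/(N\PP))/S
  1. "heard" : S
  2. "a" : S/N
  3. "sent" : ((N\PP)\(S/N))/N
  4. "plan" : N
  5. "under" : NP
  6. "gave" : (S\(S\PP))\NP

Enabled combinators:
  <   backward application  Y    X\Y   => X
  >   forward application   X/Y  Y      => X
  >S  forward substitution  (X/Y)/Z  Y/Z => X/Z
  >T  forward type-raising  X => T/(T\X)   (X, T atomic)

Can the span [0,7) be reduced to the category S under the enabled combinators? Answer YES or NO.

YES

[0,7] S   <
  [0,5] S\PP   >
    [0,2] (S\PP)/(N\PP)   >
      [0,1] "which" : ((S\PP)/(N\PP))/S
      [1,2] "heard" : S
    [2,5] N\PP   <
      [2,3] "a" : S/N
      [3,5] (N\PP)\(S/N)   >
        [3,4] "sent" : ((N\PP)\(S/N))/N
        [4,5] "plan" : N
  [5,7] S\(S\PP)   <
    [5,6] "under" : NP
    [6,7] "gave" : (S\(S\PP))\NP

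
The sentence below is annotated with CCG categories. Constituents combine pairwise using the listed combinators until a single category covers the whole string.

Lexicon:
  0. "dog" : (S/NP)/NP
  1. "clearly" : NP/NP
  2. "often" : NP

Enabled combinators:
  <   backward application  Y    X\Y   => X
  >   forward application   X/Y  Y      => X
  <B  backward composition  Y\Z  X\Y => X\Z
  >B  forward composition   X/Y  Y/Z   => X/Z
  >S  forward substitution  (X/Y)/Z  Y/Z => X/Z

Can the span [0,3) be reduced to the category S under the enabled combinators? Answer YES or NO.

YES

[0,3] S   >
  [0,2] S/NP   >S
    [0,1] "dog" : (S/NP)/NP
    [1,2] "clearly" : NP/NP
  [2,3] "often" : NP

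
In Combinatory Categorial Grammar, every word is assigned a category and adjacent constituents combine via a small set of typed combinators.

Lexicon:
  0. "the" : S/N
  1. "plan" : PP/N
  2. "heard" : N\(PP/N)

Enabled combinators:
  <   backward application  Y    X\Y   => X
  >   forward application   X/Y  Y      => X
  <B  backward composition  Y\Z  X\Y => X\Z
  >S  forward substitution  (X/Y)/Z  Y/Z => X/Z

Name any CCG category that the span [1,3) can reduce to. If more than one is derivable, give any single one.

N

[0,3] S   >
  [0,1] "the" : S/N
  [1,3] N   <
    [1,2] "plan" : PP/N
    [2,3] "heard" : N\(PP/N)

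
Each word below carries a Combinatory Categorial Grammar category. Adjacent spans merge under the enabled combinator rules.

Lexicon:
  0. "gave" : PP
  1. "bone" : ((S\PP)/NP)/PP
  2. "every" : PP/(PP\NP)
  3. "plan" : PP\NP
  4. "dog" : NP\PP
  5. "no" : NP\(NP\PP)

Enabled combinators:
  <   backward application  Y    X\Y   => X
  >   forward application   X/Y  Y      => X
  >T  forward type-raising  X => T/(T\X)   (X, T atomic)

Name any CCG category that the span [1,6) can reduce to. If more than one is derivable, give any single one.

[0,6] S   >
  [0,1] S/(S\PP)   >T
    [0,1] "gave" : PP
  [1,6] S\PP   >
    [1,4] (S\PP)/NP   >
      [1,2] "bone" : ((S\PP)/NP)/PP
      [2,4] PP   >
        [2,3] "every" : PP/(PP\NP)
        [3,4] "plan" : PP\NP
    [4,6] NP   <
      [4,5] "dog" : NP\PP
      [5,6] "no" : NP\(NP\PP)

S\PP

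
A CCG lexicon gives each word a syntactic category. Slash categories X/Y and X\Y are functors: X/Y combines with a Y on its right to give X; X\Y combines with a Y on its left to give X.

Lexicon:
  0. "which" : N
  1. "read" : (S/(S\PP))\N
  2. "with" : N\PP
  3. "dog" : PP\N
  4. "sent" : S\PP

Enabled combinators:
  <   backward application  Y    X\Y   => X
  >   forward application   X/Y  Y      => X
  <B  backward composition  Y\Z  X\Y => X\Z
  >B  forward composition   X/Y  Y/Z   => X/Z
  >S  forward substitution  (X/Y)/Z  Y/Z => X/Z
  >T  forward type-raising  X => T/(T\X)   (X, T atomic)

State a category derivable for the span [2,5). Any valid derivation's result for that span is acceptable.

S\PP

[0,5] S   >
  [0,2] S/(S\PP)   <
    [0,1] "which" : N
    [1,2] "read" : (S/(S\PP))\N
  [2,5] S\PP   <B
    [2,3] "with" : N\PP
    [3,5] S\N   <B
      [3,4] "dog" : PP\N
      [4,5] "sent" : S\PP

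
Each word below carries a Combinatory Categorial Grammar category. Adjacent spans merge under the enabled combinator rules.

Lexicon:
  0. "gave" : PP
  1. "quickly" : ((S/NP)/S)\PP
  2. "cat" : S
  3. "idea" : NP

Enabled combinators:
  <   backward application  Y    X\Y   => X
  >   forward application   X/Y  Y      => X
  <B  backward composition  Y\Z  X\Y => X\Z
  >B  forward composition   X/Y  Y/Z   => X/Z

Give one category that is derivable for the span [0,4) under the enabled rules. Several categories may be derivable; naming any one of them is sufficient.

S

[0,4] S   >
  [0,3] S/NP   >
    [0,2] (S/NP)/S   <
      [0,1] "gave" : PP
      [1,2] "quickly" : ((S/NP)/S)\PP
    [2,3] "cat" : S
  [3,4] "idea" : NP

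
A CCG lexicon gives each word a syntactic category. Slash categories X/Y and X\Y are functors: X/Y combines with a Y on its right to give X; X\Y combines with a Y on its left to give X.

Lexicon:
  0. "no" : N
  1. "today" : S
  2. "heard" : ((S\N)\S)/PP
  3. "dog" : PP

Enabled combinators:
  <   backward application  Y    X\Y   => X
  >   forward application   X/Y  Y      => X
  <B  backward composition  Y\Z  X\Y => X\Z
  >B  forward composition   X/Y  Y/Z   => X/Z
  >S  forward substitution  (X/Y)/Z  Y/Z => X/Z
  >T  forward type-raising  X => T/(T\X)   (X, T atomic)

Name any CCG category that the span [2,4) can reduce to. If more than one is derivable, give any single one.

(S\N)\S

[0,4] S   <
  [0,1] "no" : N
  [1,4] S\N   <
    [1,2] "today" : S
    [2,4] (S\N)\S   >
      [2,3] "heard" : ((S\N)\S)/PP
      [3,4] "dog" : PP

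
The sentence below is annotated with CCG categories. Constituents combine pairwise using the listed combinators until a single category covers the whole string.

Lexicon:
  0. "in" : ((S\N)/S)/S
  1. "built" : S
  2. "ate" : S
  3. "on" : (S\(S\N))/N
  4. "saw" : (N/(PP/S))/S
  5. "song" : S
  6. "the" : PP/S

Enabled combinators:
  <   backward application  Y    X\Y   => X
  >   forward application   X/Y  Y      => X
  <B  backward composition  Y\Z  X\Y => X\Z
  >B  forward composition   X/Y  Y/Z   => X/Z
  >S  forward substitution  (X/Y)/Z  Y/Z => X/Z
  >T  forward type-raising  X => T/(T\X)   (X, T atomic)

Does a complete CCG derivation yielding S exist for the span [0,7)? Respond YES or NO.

[0,7] S   <
  [0,3] S\N   >
    [0,2] (S\N)/S   >
      [0,1] "in" : ((S\N)/S)/S
      [1,2] "built" : S
    [2,3] "ate" : S
  [3,7] S\(S\N)   >
    [3,4] "on" : (S\(S\N))/N
    [4,7] N   >
      [4,6] N/(PP/S)   >
        [4,5] "saw" : (N/(PP/S))/S
        [5,6] "song" : S
      [6,7] "the" : PP/S

YES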